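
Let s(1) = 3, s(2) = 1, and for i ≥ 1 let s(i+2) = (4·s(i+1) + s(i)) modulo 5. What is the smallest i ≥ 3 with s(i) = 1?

6

We have s(1) = 3; s(2) = 1; s(3) = 2; s(4) = 4; s(5) = 3; s(6) = 1.
The sequence repeats with period 4.
The value 1 next appears (with i ≥ 3) at s(6).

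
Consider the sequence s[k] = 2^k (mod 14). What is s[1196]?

Listing terms: s[1] = 2,  s[2] = 4,  s[3] = 8,  s[4] = 2.
The sequence repeats with period 3.
So s[1196] = s[1 + ((1196-1) mod 3)] = s[2] = 4.

4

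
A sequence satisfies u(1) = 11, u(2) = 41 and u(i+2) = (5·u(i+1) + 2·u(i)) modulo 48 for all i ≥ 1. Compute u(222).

Listing terms: u(1) = 11; u(2) = 41; u(3) = 35; u(4) = 17; u(5) = 11; u(6) = 41.
Since (u(5), u(6)) = (u(1), u(2)) = (11, 41) (two consecutive terms determine the rest), the sequence is periodic with period 4.
So u(222) = u(1 + ((222-1) mod 4)) = u(2) = 41.

41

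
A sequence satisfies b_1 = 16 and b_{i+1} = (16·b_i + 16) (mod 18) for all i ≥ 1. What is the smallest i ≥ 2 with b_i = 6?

We have b_1 = 16; b_2 = 2; b_3 = 12; b_4 = 10; b_5 = 14; b_6 = 6; b_7 = 4; b_8 = 8; b_9 = 0; b_{10} = 16.
The sequence repeats with period 9.
The value 6 first appears (with i ≥ 2) at b_6.

6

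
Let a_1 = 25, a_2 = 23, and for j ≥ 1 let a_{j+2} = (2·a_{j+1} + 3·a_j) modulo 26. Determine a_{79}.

25

a_1 = 25; a_2 = 23; a_3 = 17; a_4 = 25; a_5 = 23.
Since (a_4, a_5) = (a_1, a_2) = (25, 23) (two consecutive terms determine the rest), the sequence is periodic with period 3.
(79 - 1) mod 3 = 0, so a_{79} = a_1 = 25.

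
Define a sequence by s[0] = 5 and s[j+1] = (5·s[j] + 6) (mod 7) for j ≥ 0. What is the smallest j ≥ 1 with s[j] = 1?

4

We have s[0] = 5,  s[1] = 3,  s[2] = 0,  s[3] = 6,  s[4] = 1,  s[5] = 4,  s[6] = 5.
The sequence repeats with period 6.
The value 1 first appears (with j ≥ 1) at s[4].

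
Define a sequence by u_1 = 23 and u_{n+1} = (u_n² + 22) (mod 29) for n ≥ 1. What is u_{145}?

17

Listing terms: u_1 = 23; u_2 = 0; u_3 = 22; u_4 = 13; u_5 = 17; u_6 = 21; u_7 = 28; u_8 = 23.
The sequence repeats with period 7.
So u_{145} = u_{1 + ((145-1) mod 7)} = u_5 = 17.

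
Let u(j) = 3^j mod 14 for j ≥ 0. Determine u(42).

Listing terms: u(0) = 1; u(1) = 3; u(2) = 9; u(3) = 13; u(4) = 11; u(5) = 5; u(6) = 1.
The sequence repeats with period 6.
So u(42) = u(0 + ((42-0) mod 6)) = u(0) = 1.

1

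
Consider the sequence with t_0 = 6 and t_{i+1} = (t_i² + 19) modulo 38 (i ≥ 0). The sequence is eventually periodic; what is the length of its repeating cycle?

Listing terms: t_0 = 6; t_1 = 17; t_2 = 4; t_3 = 35; t_4 = 28; t_5 = 5; t_6 = 6.
Since t_6 = t_0 = 6, the sequence is periodic with period 6.

6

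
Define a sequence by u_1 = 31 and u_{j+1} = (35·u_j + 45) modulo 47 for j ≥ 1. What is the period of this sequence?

We have u_1 = 31; u_2 = 2; u_3 = 21; u_4 = 28; u_5 = 38; u_6 = 12; u_7 = 42; u_8 = 11; u_9 = 7; u_{10} = 8; u_{11} = 43; u_{12} = 46; u_{13} = 10; u_{14} = 19; u_{15} = 5; u_{16} = 32; u_{17} = 37; u_{18} = 24; u_{19} = 39; u_{20} = 0; u_{21} = 45; u_{22} = 22; u_{23} = 16; u_{24} = 41; u_{25} = 23; u_{26} = 4; u_{27} = 44; u_{28} = 34; u_{29} = 13; u_{30} = 30; u_{31} = 14; u_{32} = 18; u_{33} = 17; u_{34} = 29; u_{35} = 26; u_{36} = 15; u_{37} = 6; u_{38} = 20; u_{39} = 40; u_{40} = 35; u_{41} = 1; u_{42} = 33; u_{43} = 25; u_{44} = 27; u_{45} = 3; u_{46} = 9; u_{47} = 31.
The sequence repeats with period 46.

46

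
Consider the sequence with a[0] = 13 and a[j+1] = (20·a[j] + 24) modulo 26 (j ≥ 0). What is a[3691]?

Computing terms: a[0] = 13; a[1] = 24; a[2] = 10; a[3] = 16; a[4] = 6; a[5] = 14; a[6] = 18; a[7] = 20; a[8] = 8; a[9] = 2; a[10] = 12; a[11] = 4; a[12] = 0; a[13] = 24.
Since a[13] = a[1] = 24, the sequence is eventually periodic: after a pre-period of length 1 it cycles with period 12.
For j ≥ 1, a[j] depends only on (j - 1) mod 12. (3691 - 1) mod 12 = 6, so a[3691] = a[7] = 20.

20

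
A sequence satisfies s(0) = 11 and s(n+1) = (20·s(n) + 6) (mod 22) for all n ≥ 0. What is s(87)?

16

s(0) = 11,  s(1) = 6,  s(2) = 16,  s(3) = 18,  s(4) = 14,  s(5) = 0,  s(6) = 6.
Since s(6) = s(1) = 6, the sequence is eventually periodic: after a pre-period of length 1 it cycles with period 5.
For n ≥ 1, s(n) depends only on (n - 1) mod 5. (87 - 1) mod 5 = 1, so s(87) = s(2) = 16.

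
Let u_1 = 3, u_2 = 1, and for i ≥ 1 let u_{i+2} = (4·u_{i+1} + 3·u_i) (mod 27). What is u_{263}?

25

Computing terms: u_1 = 3, u_2 = 1, u_3 = 13, u_4 = 1, u_5 = 16, u_6 = 13, u_7 = 19, u_8 = 7, u_9 = 4, u_{10} = 10, u_{11} = 25, u_{12} = 22, u_{13} = 1, u_{14} = 16.
Since (u_{13}, u_{14}) = (u_4, u_5) = (1, 16) (two consecutive terms determine the rest), the sequence is eventually periodic: after a pre-period of length 3 it cycles with period 9.
For i ≥ 4, u_i depends only on (i - 4) mod 9. (263 - 4) mod 9 = 7, so u_{263} = u_{11} = 25.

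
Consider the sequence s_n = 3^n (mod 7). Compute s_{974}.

Listing terms: s_1 = 3,  s_2 = 2,  s_3 = 6,  s_4 = 4,  s_5 = 5,  s_6 = 1,  s_7 = 3.
The sequence repeats with period 6.
(974 - 1) mod 6 = 1, so s_{974} = s_2 = 2.

2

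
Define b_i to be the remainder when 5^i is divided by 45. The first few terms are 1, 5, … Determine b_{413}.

20

Listing terms: b_0 = 1,  b_1 = 5,  b_2 = 25,  b_3 = 35,  b_4 = 40,  b_5 = 20,  b_6 = 10,  b_7 = 5.
Since b_7 = b_1 = 5, the sequence is eventually periodic: after a pre-period of length 1 it cycles with period 6.
For i ≥ 1, b_i depends only on (i - 1) mod 6. (413 - 1) mod 6 = 4, so b_{413} = b_5 = 20.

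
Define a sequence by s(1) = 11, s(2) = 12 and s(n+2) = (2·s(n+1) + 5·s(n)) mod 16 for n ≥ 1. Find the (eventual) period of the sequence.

16

Computing terms: s(1) = 11, s(2) = 12, s(3) = 15, s(4) = 10, s(5) = 15, s(6) = 0, s(7) = 11, s(8) = 6, s(9) = 3, s(10) = 4, s(11) = 7, s(12) = 2, s(13) = 7, s(14) = 8, s(15) = 3, s(16) = 14, s(17) = 11, s(18) = 12.
Since (s(17), s(18)) = (s(1), s(2)) = (11, 12) (two consecutive terms determine the rest), the sequence is periodic with period 16.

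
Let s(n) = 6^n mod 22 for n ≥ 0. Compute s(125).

10

We have s(0) = 1, s(1) = 6, s(2) = 14, s(3) = 18, s(4) = 20, s(5) = 10, s(6) = 16, s(7) = 8, s(8) = 4, s(9) = 2, s(10) = 12, s(11) = 6.
Since s(11) = s(1) = 6, the sequence is eventually periodic: after a pre-period of length 1 it cycles with period 10.
For n ≥ 1, s(n) depends only on (n - 1) mod 10. (125 - 1) mod 10 = 4, so s(125) = s(5) = 10.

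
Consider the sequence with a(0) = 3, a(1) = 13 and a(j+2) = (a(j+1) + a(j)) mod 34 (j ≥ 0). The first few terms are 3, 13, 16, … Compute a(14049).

29

Listing terms: a(0) = 3, a(1) = 13, a(2) = 16, a(3) = 29, a(4) = 11, a(5) = 6, a(6) = 17, a(7) = 23, a(8) = 6, a(9) = 29, a(10) = 1, a(11) = 30, a(12) = 31, a(13) = 27, a(14) = 24, a(15) = 17, a(16) = 7, a(17) = 24, a(18) = 31, a(19) = 21, a(20) = 18, a(21) = 5, a(22) = 23, a(23) = 28, a(24) = 17, a(25) = 11, a(26) = 28, a(27) = 5, a(28) = 33, a(29) = 4, a(30) = 3, a(31) = 7, a(32) = 10, a(33) = 17, a(34) = 27, a(35) = 10, a(36) = 3, a(37) = 13.
Since (a(36), a(37)) = (a(0), a(1)) = (3, 13) (two consecutive terms determine the rest), the sequence is periodic with period 36.
(14049 - 0) mod 36 = 9, so a(14049) = a(9) = 29.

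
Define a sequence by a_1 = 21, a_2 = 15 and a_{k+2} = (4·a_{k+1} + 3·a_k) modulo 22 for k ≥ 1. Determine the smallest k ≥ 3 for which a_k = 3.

We have a_1 = 21,  a_2 = 15,  a_3 = 13,  a_4 = 9,  a_5 = 9,  a_6 = 19,  a_7 = 15,  a_8 = 7,  a_9 = 7,  a_{10} = 5,  a_{11} = 19,  a_{12} = 3,  a_{13} = 3,  a_{14} = 21,  a_{15} = 5,  a_{16} = 17,  a_{17} = 17,  a_{18} = 9,  a_{19} = 21,  a_{20} = 1,  a_{21} = 1,  a_{22} = 7,  a_{23} = 9,  a_{24} = 13,  a_{25} = 13,  a_{26} = 3,  a_{27} = 7,  a_{28} = 15,  a_{29} = 15,  a_{30} = 17,  a_{31} = 3,  a_{32} = 19,  a_{33} = 19,  a_{34} = 1,  a_{35} = 17,  a_{36} = 5,  a_{37} = 5,  a_{38} = 13,  a_{39} = 1,  a_{40} = 21,  a_{41} = 21,  a_{42} = 15.
The sequence repeats with period 40.
The value 3 first appears (with k ≥ 3) at a_{12}.

12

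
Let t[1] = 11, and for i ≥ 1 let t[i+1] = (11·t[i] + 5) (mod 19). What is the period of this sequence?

We have t[1] = 11; t[2] = 12; t[3] = 4; t[4] = 11.
Since t[4] = t[1] = 11, the sequence is periodic with period 3.

3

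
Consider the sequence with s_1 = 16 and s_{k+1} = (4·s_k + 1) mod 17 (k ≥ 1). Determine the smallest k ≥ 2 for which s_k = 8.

Listing terms: s_1 = 16, s_2 = 14, s_3 = 6, s_4 = 8, s_5 = 16.
Since s_5 = s_1 = 16, the sequence is periodic with period 4.
The value 8 first appears (with k ≥ 2) at s_4.

4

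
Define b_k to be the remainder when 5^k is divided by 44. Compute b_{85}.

1

Computing terms: b_1 = 5; b_2 = 25; b_3 = 37; b_4 = 9; b_5 = 1; b_6 = 5.
The sequence repeats with period 5.
So b_{85} = b_{1 + ((85-1) mod 5)} = b_5 = 1.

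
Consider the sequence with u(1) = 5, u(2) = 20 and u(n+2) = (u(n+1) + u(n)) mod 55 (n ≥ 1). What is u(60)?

u(1) = 5,  u(2) = 20,  u(3) = 25,  u(4) = 45,  u(5) = 15,  u(6) = 5,  u(7) = 20.
The sequence repeats with period 5.
So u(60) = u(1 + ((60-1) mod 5)) = u(5) = 15.

15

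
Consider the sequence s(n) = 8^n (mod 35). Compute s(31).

s(1) = 8, s(2) = 29, s(3) = 22, s(4) = 1, s(5) = 8.
Since s(5) = s(1) = 8, the sequence is periodic with period 4.
So s(31) = s(1 + ((31-1) mod 4)) = s(3) = 22.

22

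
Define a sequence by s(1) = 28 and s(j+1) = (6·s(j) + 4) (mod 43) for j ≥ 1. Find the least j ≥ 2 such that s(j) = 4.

3

s(1) = 28; s(2) = 0; s(3) = 4; s(4) = 28.
The sequence repeats with period 3.
The value 4 first appears (with j ≥ 2) at s(3).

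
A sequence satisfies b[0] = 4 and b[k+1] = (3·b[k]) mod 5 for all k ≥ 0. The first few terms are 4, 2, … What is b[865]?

2

We have b[0] = 4,  b[1] = 2,  b[2] = 1,  b[3] = 3,  b[4] = 4.
Since b[4] = b[0] = 4, the sequence is periodic with period 4.
(865 - 0) mod 4 = 1, so b[865] = b[1] = 2.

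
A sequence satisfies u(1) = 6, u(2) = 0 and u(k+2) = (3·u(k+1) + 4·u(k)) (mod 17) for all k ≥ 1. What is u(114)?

u(1) = 6, u(2) = 0, u(3) = 7, u(4) = 4, u(5) = 6, u(6) = 0.
The sequence repeats with period 4.
So u(114) = u(1 + ((114-1) mod 4)) = u(2) = 0.

0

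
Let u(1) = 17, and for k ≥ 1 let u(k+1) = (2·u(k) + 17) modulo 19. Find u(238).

Listing terms: u(1) = 17; u(2) = 13; u(3) = 5; u(4) = 8; u(5) = 14; u(6) = 7; u(7) = 12; u(8) = 3; u(9) = 4; u(10) = 6; u(11) = 10; u(12) = 18; u(13) = 15; u(14) = 9; u(15) = 16; u(16) = 11; u(17) = 1; u(18) = 0; u(19) = 17.
The sequence repeats with period 18.
So u(238) = u(1 + ((238-1) mod 18)) = u(4) = 8.

8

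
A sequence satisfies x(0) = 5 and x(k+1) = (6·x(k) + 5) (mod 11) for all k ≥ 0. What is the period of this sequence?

10

We have x(0) = 5; x(1) = 2; x(2) = 6; x(3) = 8; x(4) = 9; x(5) = 4; x(6) = 7; x(7) = 3; x(8) = 1; x(9) = 0; x(10) = 5.
The sequence repeats with period 10.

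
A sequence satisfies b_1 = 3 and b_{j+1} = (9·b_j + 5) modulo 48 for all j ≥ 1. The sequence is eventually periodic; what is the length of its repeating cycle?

16

Computing terms: b_1 = 3, b_2 = 32, b_3 = 5, b_4 = 2, b_5 = 23, b_6 = 20, b_7 = 41, b_8 = 38, b_9 = 11, b_{10} = 8, b_{11} = 29, b_{12} = 26, b_{13} = 47, b_{14} = 44, b_{15} = 17, b_{16} = 14, b_{17} = 35, b_{18} = 32.
Since b_{18} = b_2 = 32, the sequence is eventually periodic: after a pre-period of length 1 it cycles with period 16.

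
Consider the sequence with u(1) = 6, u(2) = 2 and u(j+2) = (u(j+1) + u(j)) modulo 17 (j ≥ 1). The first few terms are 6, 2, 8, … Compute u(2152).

Computing terms: u(1) = 6; u(2) = 2; u(3) = 8; u(4) = 10; u(5) = 1; u(6) = 11; u(7) = 12; u(8) = 6; u(9) = 1; u(10) = 7; u(11) = 8; u(12) = 15; u(13) = 6; u(14) = 4; u(15) = 10; u(16) = 14; u(17) = 7; u(18) = 4; u(19) = 11; u(20) = 15; u(21) = 9; u(22) = 7; u(23) = 16; u(24) = 6; u(25) = 5; u(26) = 11; u(27) = 16; u(28) = 10; u(29) = 9; u(30) = 2; u(31) = 11; u(32) = 13; u(33) = 7; u(34) = 3; u(35) = 10; u(36) = 13; u(37) = 6; u(38) = 2.
The sequence repeats with period 36.
So u(2152) = u(1 + ((2152-1) mod 36)) = u(28) = 10.

10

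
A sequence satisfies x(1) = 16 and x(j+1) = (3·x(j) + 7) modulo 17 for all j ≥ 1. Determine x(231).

0

Listing terms: x(1) = 16,  x(2) = 4,  x(3) = 2,  x(4) = 13,  x(5) = 12,  x(6) = 9,  x(7) = 0,  x(8) = 7,  x(9) = 11,  x(10) = 6,  x(11) = 8,  x(12) = 14,  x(13) = 15,  x(14) = 1,  x(15) = 10,  x(16) = 3,  x(17) = 16.
Since x(17) = x(1) = 16, the sequence is periodic with period 16.
So x(231) = x(1 + ((231-1) mod 16)) = x(7) = 0.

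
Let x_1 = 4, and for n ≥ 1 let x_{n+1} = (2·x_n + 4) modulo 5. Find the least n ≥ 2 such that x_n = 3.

3

x_1 = 4; x_2 = 2; x_3 = 3; x_4 = 0; x_5 = 4.
Since x_5 = x_1 = 4, the sequence is periodic with period 4.
The value 3 first appears (with n ≥ 2) at x_3.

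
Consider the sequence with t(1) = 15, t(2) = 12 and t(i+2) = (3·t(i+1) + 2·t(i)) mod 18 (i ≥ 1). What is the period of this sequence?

Listing terms: t(1) = 15, t(2) = 12, t(3) = 12, t(4) = 6, t(5) = 6, t(6) = 12, t(7) = 12.
Since (t(6), t(7)) = (t(2), t(3)) = (12, 12) (two consecutive terms determine the rest), the sequence is eventually periodic: after a pre-period of length 1 it cycles with period 4.

4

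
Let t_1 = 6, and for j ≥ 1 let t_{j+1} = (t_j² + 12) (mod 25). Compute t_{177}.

Computing terms: t_1 = 6,  t_2 = 23,  t_3 = 16,  t_4 = 18,  t_5 = 11,  t_6 = 8,  t_7 = 1,  t_8 = 13,  t_9 = 6.
The sequence repeats with period 8.
So t_{177} = t_{1 + ((177-1) mod 8)} = t_1 = 6.

6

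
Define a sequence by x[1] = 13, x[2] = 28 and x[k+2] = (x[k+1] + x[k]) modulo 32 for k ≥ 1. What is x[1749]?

We have x[1] = 13,  x[2] = 28,  x[3] = 9,  x[4] = 5,  x[5] = 14,  x[6] = 19,  x[7] = 1,  x[8] = 20,  x[9] = 21,  x[10] = 9,  x[11] = 30,  x[12] = 7,  x[13] = 5,  x[14] = 12,  x[15] = 17,  x[16] = 29,  x[17] = 14,  x[18] = 11,  x[19] = 25,  x[20] = 4,  x[21] = 29,  x[22] = 1,  x[23] = 30,  x[24] = 31,  x[25] = 29,  x[26] = 28,  x[27] = 25,  x[28] = 21,  x[29] = 14,  x[30] = 3,  x[31] = 17,  x[32] = 20,  x[33] = 5,  x[34] = 25,  x[35] = 30,  x[36] = 23,  x[37] = 21,  x[38] = 12,  x[39] = 1,  x[40] = 13,  x[41] = 14,  x[42] = 27,  x[43] = 9,  x[44] = 4,  x[45] = 13,  x[46] = 17,  x[47] = 30,  x[48] = 15,  x[49] = 13,  x[50] = 28.
Since (x[49], x[50]) = (x[1], x[2]) = (13, 28) (two consecutive terms determine the rest), the sequence is periodic with period 48.
So x[1749] = x[1 + ((1749-1) mod 48)] = x[21] = 29.

29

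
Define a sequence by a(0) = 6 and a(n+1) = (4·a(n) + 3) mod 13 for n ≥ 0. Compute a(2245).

a(0) = 6, a(1) = 1, a(2) = 7, a(3) = 5, a(4) = 10, a(5) = 4, a(6) = 6.
Since a(6) = a(0) = 6, the sequence is periodic with period 6.
(2245 - 0) mod 6 = 1, so a(2245) = a(1) = 1.

1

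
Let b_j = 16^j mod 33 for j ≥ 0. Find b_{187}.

25

b_0 = 1, b_1 = 16, b_2 = 25, b_3 = 4, b_4 = 31, b_5 = 1.
The sequence repeats with period 5.
So b_{187} = b_{0 + ((187-0) mod 5)} = b_2 = 25.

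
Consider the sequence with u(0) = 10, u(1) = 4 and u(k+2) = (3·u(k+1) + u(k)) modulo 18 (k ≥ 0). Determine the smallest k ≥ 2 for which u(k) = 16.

3

u(0) = 10,  u(1) = 4,  u(2) = 4,  u(3) = 16,  u(4) = 16,  u(5) = 10,  u(6) = 10,  u(7) = 4.
The sequence repeats with period 6.
The value 16 first appears (with k ≥ 2) at u(3).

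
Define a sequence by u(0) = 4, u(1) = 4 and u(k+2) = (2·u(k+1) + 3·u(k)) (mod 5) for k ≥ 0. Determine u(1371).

2

Computing terms: u(0) = 4; u(1) = 4; u(2) = 0; u(3) = 2; u(4) = 4; u(5) = 4.
Since (u(4), u(5)) = (u(0), u(1)) = (4, 4) (two consecutive terms determine the rest), the sequence is periodic with period 4.
So u(1371) = u(0 + ((1371-0) mod 4)) = u(3) = 2.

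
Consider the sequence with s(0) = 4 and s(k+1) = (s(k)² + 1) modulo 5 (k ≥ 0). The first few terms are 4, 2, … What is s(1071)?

1

Listing terms: s(0) = 4; s(1) = 2; s(2) = 0; s(3) = 1; s(4) = 2.
Since s(4) = s(1) = 2, the sequence is eventually periodic: after a pre-period of length 1 it cycles with period 3.
For k ≥ 1, s(k) depends only on (k - 1) mod 3. (1071 - 1) mod 3 = 2, so s(1071) = s(3) = 1.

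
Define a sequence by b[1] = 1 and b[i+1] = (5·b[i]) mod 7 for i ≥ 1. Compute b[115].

We have b[1] = 1, b[2] = 5, b[3] = 4, b[4] = 6, b[5] = 2, b[6] = 3, b[7] = 1.
Since b[7] = b[1] = 1, the sequence is periodic with period 6.
So b[115] = b[1 + ((115-1) mod 6)] = b[1] = 1.

1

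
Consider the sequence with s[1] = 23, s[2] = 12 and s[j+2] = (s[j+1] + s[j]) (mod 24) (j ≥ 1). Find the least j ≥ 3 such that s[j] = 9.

6

s[1] = 23,  s[2] = 12,  s[3] = 11,  s[4] = 23,  s[5] = 10,  s[6] = 9,  s[7] = 19,  s[8] = 4,  s[9] = 23,  s[10] = 3,  s[11] = 2,  s[12] = 5,  s[13] = 7,  s[14] = 12,  s[15] = 19,  s[16] = 7,  s[17] = 2,  s[18] = 9,  s[19] = 11,  s[20] = 20,  s[21] = 7,  s[22] = 3,  s[23] = 10,  s[24] = 13,  s[25] = 23,  s[26] = 12.
Since (s[25], s[26]) = (s[1], s[2]) = (23, 12) (two consecutive terms determine the rest), the sequence is periodic with period 24.
The value 9 first appears (with j ≥ 3) at s[6].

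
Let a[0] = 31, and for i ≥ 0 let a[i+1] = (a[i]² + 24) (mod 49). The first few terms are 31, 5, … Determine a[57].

24

We have a[0] = 31, a[1] = 5, a[2] = 0, a[3] = 24, a[4] = 12, a[5] = 21, a[6] = 24.
Since a[6] = a[3] = 24, the sequence is eventually periodic: after a pre-period of length 3 it cycles with period 3.
For i ≥ 3, a[i] depends only on (i - 3) mod 3. (57 - 3) mod 3 = 0, so a[57] = a[3] = 24.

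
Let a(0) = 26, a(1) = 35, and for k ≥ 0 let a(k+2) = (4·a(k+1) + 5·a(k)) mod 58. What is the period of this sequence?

14

a(0) = 26, a(1) = 35, a(2) = 38, a(3) = 37, a(4) = 48, a(5) = 29, a(6) = 8, a(7) = 3, a(8) = 52, a(9) = 49, a(10) = 50, a(11) = 39, a(12) = 0, a(13) = 21, a(14) = 26, a(15) = 35.
Since (a(14), a(15)) = (a(0), a(1)) = (26, 35) (two consecutive terms determine the rest), the sequence is periodic with period 14.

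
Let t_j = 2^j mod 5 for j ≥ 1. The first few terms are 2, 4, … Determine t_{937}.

2

Computing terms: t_1 = 2; t_2 = 4; t_3 = 3; t_4 = 1; t_5 = 2.
The sequence repeats with period 4.
So t_{937} = t_{1 + ((937-1) mod 4)} = t_1 = 2.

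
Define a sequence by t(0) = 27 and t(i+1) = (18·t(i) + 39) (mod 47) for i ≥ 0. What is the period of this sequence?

23

We have t(0) = 27,  t(1) = 8,  t(2) = 42,  t(3) = 43,  t(4) = 14,  t(5) = 9,  t(6) = 13,  t(7) = 38,  t(8) = 18,  t(9) = 34,  t(10) = 40,  t(11) = 7,  t(12) = 24,  t(13) = 1,  t(14) = 10,  t(15) = 31,  t(16) = 33,  t(17) = 22,  t(18) = 12,  t(19) = 20,  t(20) = 23,  t(21) = 30,  t(22) = 15,  t(23) = 27.
Since t(23) = t(0) = 27, the sequence is periodic with period 23.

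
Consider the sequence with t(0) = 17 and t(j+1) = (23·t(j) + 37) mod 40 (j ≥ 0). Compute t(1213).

28

t(0) = 17; t(1) = 28; t(2) = 1; t(3) = 20; t(4) = 17.
Since t(4) = t(0) = 17, the sequence is periodic with period 4.
So t(1213) = t(0 + ((1213-0) mod 4)) = t(1) = 28.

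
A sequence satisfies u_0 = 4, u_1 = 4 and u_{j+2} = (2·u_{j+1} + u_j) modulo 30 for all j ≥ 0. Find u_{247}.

u_0 = 4, u_1 = 4, u_2 = 12, u_3 = 28, u_4 = 8, u_5 = 14, u_6 = 6, u_7 = 26, u_8 = 28, u_9 = 22, u_{10} = 12, u_{11} = 16, u_{12} = 14, u_{13} = 14, u_{14} = 12, u_{15} = 8, u_{16} = 28, u_{17} = 4, u_{18} = 6, u_{19} = 16, u_{20} = 8, u_{21} = 2, u_{22} = 12, u_{23} = 26, u_{24} = 4, u_{25} = 4.
Since (u_{24}, u_{25}) = (u_0, u_1) = (4, 4) (two consecutive terms determine the rest), the sequence is periodic with period 24.
So u_{247} = u_{0 + ((247-0) mod 24)} = u_7 = 26.

26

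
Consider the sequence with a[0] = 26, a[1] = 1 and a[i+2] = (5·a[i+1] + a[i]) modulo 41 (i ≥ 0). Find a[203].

12

a[0] = 26; a[1] = 1; a[2] = 31; a[3] = 33; a[4] = 32; a[5] = 29; a[6] = 13; a[7] = 12; a[8] = 32; a[9] = 8; a[10] = 31; a[11] = 40; a[12] = 26; a[13] = 6; a[14] = 15; a[15] = 40; a[16] = 10; a[17] = 8; a[18] = 9; a[19] = 12; a[20] = 28; a[21] = 29; a[22] = 9; a[23] = 33; a[24] = 10; a[25] = 1; a[26] = 15; a[27] = 35; a[28] = 26; a[29] = 1.
The sequence repeats with period 28.
So a[203] = a[0 + ((203-0) mod 28)] = a[7] = 12.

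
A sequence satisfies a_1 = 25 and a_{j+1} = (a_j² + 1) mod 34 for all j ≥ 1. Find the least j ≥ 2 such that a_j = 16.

We have a_1 = 25,  a_2 = 14,  a_3 = 27,  a_4 = 16,  a_5 = 19,  a_6 = 22,  a_7 = 9,  a_8 = 14.
Since a_8 = a_2 = 14, the sequence is eventually periodic: after a pre-period of length 1 it cycles with period 6.
The value 16 first appears (with j ≥ 2) at a_4.

4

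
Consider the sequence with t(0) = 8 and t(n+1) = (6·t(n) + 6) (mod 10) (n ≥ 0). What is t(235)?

8

We have t(0) = 8; t(1) = 4; t(2) = 0; t(3) = 6; t(4) = 2; t(5) = 8.
The sequence repeats with period 5.
So t(235) = t(0 + ((235-0) mod 5)) = t(0) = 8.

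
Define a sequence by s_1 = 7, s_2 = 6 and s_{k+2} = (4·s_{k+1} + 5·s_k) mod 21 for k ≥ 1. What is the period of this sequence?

6

We have s_1 = 7; s_2 = 6; s_3 = 17; s_4 = 14; s_5 = 15; s_6 = 4; s_7 = 7; s_8 = 6.
The sequence repeats with period 6.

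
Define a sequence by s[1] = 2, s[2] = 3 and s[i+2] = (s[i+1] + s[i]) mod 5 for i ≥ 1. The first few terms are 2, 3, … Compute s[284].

Computing terms: s[1] = 2, s[2] = 3, s[3] = 0, s[4] = 3, s[5] = 3, s[6] = 1, s[7] = 4, s[8] = 0, s[9] = 4, s[10] = 4, s[11] = 3, s[12] = 2, s[13] = 0, s[14] = 2, s[15] = 2, s[16] = 4, s[17] = 1, s[18] = 0, s[19] = 1, s[20] = 1, s[21] = 2, s[22] = 3.
The sequence repeats with period 20.
So s[284] = s[1 + ((284-1) mod 20)] = s[4] = 3.

3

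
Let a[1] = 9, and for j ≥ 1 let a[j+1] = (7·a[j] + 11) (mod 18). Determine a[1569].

a[1] = 9; a[2] = 2; a[3] = 7; a[4] = 6; a[5] = 17; a[6] = 4; a[7] = 3; a[8] = 14; a[9] = 1; a[10] = 0; a[11] = 11; a[12] = 16; a[13] = 15; a[14] = 8; a[15] = 13; a[16] = 12; a[17] = 5; a[18] = 10; a[19] = 9.
The sequence repeats with period 18.
(1569 - 1) mod 18 = 2, so a[1569] = a[3] = 7.

7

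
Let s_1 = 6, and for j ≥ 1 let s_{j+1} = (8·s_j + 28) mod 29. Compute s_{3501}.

6

Computing terms: s_1 = 6,  s_2 = 18,  s_3 = 27,  s_4 = 12,  s_5 = 8,  s_6 = 5,  s_7 = 10,  s_8 = 21,  s_9 = 22,  s_{10} = 1,  s_{11} = 7,  s_{12} = 26,  s_{13} = 4,  s_{14} = 2,  s_{15} = 15,  s_{16} = 3,  s_{17} = 23,  s_{18} = 9,  s_{19} = 13,  s_{20} = 16,  s_{21} = 11,  s_{22} = 0,  s_{23} = 28,  s_{24} = 20,  s_{25} = 14,  s_{26} = 24,  s_{27} = 17,  s_{28} = 19,  s_{29} = 6.
The sequence repeats with period 28.
(3501 - 1) mod 28 = 0, so s_{3501} = s_1 = 6.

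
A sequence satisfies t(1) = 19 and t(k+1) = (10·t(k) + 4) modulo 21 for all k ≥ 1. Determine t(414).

Listing terms: t(1) = 19, t(2) = 5, t(3) = 12, t(4) = 19.
Since t(4) = t(1) = 19, the sequence is periodic with period 3.
(414 - 1) mod 3 = 2, so t(414) = t(3) = 12.

12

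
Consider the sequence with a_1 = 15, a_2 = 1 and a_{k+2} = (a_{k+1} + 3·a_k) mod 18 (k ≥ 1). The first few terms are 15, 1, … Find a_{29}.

7

Listing terms: a_1 = 15,  a_2 = 1,  a_3 = 10,  a_4 = 13,  a_5 = 7,  a_6 = 10,  a_7 = 13.
Since (a_6, a_7) = (a_3, a_4) = (10, 13) (two consecutive terms determine the rest), the sequence is eventually periodic: after a pre-period of length 2 it cycles with period 3.
For k ≥ 3, a_k depends only on (k - 3) mod 3. (29 - 3) mod 3 = 2, so a_{29} = a_5 = 7.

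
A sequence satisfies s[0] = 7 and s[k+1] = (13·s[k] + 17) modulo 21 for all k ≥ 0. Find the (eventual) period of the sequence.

s[0] = 7, s[1] = 3, s[2] = 14, s[3] = 10, s[4] = 0, s[5] = 17, s[6] = 7.
The sequence repeats with period 6.

6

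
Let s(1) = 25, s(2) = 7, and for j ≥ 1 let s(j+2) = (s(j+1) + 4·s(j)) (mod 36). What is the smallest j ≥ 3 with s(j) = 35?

Listing terms: s(1) = 25, s(2) = 7, s(3) = 35, s(4) = 27, s(5) = 23, s(6) = 23, s(7) = 7, s(8) = 27, s(9) = 19, s(10) = 19, s(11) = 23, s(12) = 27, s(13) = 11, s(14) = 11, s(15) = 19, s(16) = 27, s(17) = 31, s(18) = 31, s(19) = 11, s(20) = 27, s(21) = 35, s(22) = 35, s(23) = 31, s(24) = 27, s(25) = 7, s(26) = 7, s(27) = 35.
Since (s(26), s(27)) = (s(2), s(3)) = (7, 35) (two consecutive terms determine the rest), the sequence is eventually periodic: after a pre-period of length 1 it cycles with period 24.
The value 35 first appears (with j ≥ 3) at s(3).

3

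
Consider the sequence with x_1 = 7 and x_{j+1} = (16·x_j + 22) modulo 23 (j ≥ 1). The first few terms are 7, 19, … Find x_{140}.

x_1 = 7, x_2 = 19, x_3 = 4, x_4 = 17, x_5 = 18, x_6 = 11, x_7 = 14, x_8 = 16, x_9 = 2, x_{10} = 8, x_{11} = 12, x_{12} = 7.
Since x_{12} = x_1 = 7, the sequence is periodic with period 11.
So x_{140} = x_{1 + ((140-1) mod 11)} = x_8 = 16.

16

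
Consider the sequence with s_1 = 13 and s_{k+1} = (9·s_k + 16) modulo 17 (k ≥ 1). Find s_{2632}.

11

Computing terms: s_1 = 13, s_2 = 14, s_3 = 6, s_4 = 2, s_5 = 0, s_6 = 16, s_7 = 7, s_8 = 11, s_9 = 13.
The sequence repeats with period 8.
(2632 - 1) mod 8 = 7, so s_{2632} = s_8 = 11.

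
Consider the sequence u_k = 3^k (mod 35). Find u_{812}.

16

Computing terms: u_1 = 3,  u_2 = 9,  u_3 = 27,  u_4 = 11,  u_5 = 33,  u_6 = 29,  u_7 = 17,  u_8 = 16,  u_9 = 13,  u_{10} = 4,  u_{11} = 12,  u_{12} = 1,  u_{13} = 3.
The sequence repeats with period 12.
So u_{812} = u_{1 + ((812-1) mod 12)} = u_8 = 16.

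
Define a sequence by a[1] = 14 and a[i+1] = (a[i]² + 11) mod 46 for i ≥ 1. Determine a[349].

We have a[1] = 14,  a[2] = 23,  a[3] = 34,  a[4] = 17,  a[5] = 24,  a[6] = 35,  a[7] = 40,  a[8] = 1,  a[9] = 12,  a[10] = 17.
Since a[10] = a[4] = 17, the sequence is eventually periodic: after a pre-period of length 3 it cycles with period 6.
For i ≥ 4, a[i] depends only on (i - 4) mod 6. (349 - 4) mod 6 = 3, so a[349] = a[7] = 40.

40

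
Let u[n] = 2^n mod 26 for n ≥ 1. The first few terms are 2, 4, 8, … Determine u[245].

Listing terms: u[1] = 2, u[2] = 4, u[3] = 8, u[4] = 16, u[5] = 6, u[6] = 12, u[7] = 24, u[8] = 22, u[9] = 18, u[10] = 10, u[11] = 20, u[12] = 14, u[13] = 2.
The sequence repeats with period 12.
So u[245] = u[1 + ((245-1) mod 12)] = u[5] = 6.

6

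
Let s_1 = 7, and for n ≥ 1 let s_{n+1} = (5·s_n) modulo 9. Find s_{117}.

4

Listing terms: s_1 = 7, s_2 = 8, s_3 = 4, s_4 = 2, s_5 = 1, s_6 = 5, s_7 = 7.
Since s_7 = s_1 = 7, the sequence is periodic with period 6.
(117 - 1) mod 6 = 2, so s_{117} = s_3 = 4.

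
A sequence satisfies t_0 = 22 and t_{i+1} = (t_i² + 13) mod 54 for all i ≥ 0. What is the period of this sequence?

18

Listing terms: t_0 = 22, t_1 = 11, t_2 = 26, t_3 = 41, t_4 = 20, t_5 = 35, t_6 = 50, t_7 = 29, t_8 = 44, t_9 = 5, t_{10} = 38, t_{11} = 53, t_{12} = 14, t_{13} = 47, t_{14} = 8, t_{15} = 23, t_{16} = 2, t_{17} = 17, t_{18} = 32, t_{19} = 11.
Since t_{19} = t_1 = 11, the sequence is eventually periodic: after a pre-period of length 1 it cycles with period 18.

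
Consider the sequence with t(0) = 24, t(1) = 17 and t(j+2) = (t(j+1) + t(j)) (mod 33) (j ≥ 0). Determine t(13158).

Computing terms: t(0) = 24,  t(1) = 17,  t(2) = 8,  t(3) = 25,  t(4) = 0,  t(5) = 25,  t(6) = 25,  t(7) = 17,  t(8) = 9,  t(9) = 26,  t(10) = 2,  t(11) = 28,  t(12) = 30,  t(13) = 25,  t(14) = 22,  t(15) = 14,  t(16) = 3,  t(17) = 17,  t(18) = 20,  t(19) = 4,  t(20) = 24,  t(21) = 28,  t(22) = 19,  t(23) = 14,  t(24) = 0,  t(25) = 14,  t(26) = 14,  t(27) = 28,  t(28) = 9,  t(29) = 4,  t(30) = 13,  t(31) = 17,  t(32) = 30,  t(33) = 14,  t(34) = 11,  t(35) = 25,  t(36) = 3,  t(37) = 28,  t(38) = 31,  t(39) = 26,  t(40) = 24,  t(41) = 17.
The sequence repeats with period 40.
(13158 - 0) mod 40 = 38, so t(13158) = t(38) = 31.

31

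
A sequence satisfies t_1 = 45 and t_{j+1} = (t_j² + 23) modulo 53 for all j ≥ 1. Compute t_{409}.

Computing terms: t_1 = 45; t_2 = 34; t_3 = 13; t_4 = 33; t_5 = 52; t_6 = 24; t_7 = 16; t_8 = 14; t_9 = 7; t_{10} = 19; t_{11} = 13.
Since t_{11} = t_3 = 13, the sequence is eventually periodic: after a pre-period of length 2 it cycles with period 8.
For j ≥ 3, t_j depends only on (j - 3) mod 8. (409 - 3) mod 8 = 6, so t_{409} = t_9 = 7.

7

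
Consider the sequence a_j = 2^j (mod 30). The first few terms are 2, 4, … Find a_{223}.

8

Listing terms: a_1 = 2, a_2 = 4, a_3 = 8, a_4 = 16, a_5 = 2.
The sequence repeats with period 4.
So a_{223} = a_{1 + ((223-1) mod 4)} = a_3 = 8.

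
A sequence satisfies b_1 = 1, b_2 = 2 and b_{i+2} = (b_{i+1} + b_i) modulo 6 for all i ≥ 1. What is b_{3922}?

b_1 = 1,  b_2 = 2,  b_3 = 3,  b_4 = 5,  b_5 = 2,  b_6 = 1,  b_7 = 3,  b_8 = 4,  b_9 = 1,  b_{10} = 5,  b_{11} = 0,  b_{12} = 5,  b_{13} = 5,  b_{14} = 4,  b_{15} = 3,  b_{16} = 1,  b_{17} = 4,  b_{18} = 5,  b_{19} = 3,  b_{20} = 2,  b_{21} = 5,  b_{22} = 1,  b_{23} = 0,  b_{24} = 1,  b_{25} = 1,  b_{26} = 2.
The sequence repeats with period 24.
So b_{3922} = b_{1 + ((3922-1) mod 24)} = b_{10} = 5.

5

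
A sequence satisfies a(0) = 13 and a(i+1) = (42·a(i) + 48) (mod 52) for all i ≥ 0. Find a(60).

0

We have a(0) = 13, a(1) = 22, a(2) = 36, a(3) = 0, a(4) = 48, a(5) = 36.
Since a(5) = a(2) = 36, the sequence is eventually periodic: after a pre-period of length 2 it cycles with period 3.
For i ≥ 2, a(i) depends only on (i - 2) mod 3. (60 - 2) mod 3 = 1, so a(60) = a(3) = 0.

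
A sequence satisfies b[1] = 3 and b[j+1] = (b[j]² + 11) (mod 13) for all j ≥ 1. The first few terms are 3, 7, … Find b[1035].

8

b[1] = 3,  b[2] = 7,  b[3] = 8,  b[4] = 10,  b[5] = 7.
Since b[5] = b[2] = 7, the sequence is eventually periodic: after a pre-period of length 1 it cycles with period 3.
For j ≥ 2, b[j] depends only on (j - 2) mod 3. (1035 - 2) mod 3 = 1, so b[1035] = b[3] = 8.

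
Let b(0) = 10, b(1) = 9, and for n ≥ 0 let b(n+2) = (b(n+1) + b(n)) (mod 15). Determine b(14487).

We have b(0) = 10; b(1) = 9; b(2) = 4; b(3) = 13; b(4) = 2; b(5) = 0; b(6) = 2; b(7) = 2; b(8) = 4; b(9) = 6; b(10) = 10; b(11) = 1; b(12) = 11; b(13) = 12; b(14) = 8; b(15) = 5; b(16) = 13; b(17) = 3; b(18) = 1; b(19) = 4; b(20) = 5; b(21) = 9; b(22) = 14; b(23) = 8; b(24) = 7; b(25) = 0; b(26) = 7; b(27) = 7; b(28) = 14; b(29) = 6; b(30) = 5; b(31) = 11; b(32) = 1; b(33) = 12; b(34) = 13; b(35) = 10; b(36) = 8; b(37) = 3; b(38) = 11; b(39) = 14; b(40) = 10; b(41) = 9.
The sequence repeats with period 40.
So b(14487) = b(0 + ((14487-0) mod 40)) = b(7) = 2.

2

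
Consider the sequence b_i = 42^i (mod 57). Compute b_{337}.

9

We have b_0 = 1; b_1 = 42; b_2 = 54; b_3 = 45; b_4 = 9; b_5 = 36; b_6 = 30; b_7 = 6; b_8 = 24; b_9 = 39; b_{10} = 42.
Since b_{10} = b_1 = 42, the sequence is eventually periodic: after a pre-period of length 1 it cycles with period 9.
For i ≥ 1, b_i depends only on (i - 1) mod 9. (337 - 1) mod 9 = 3, so b_{337} = b_4 = 9.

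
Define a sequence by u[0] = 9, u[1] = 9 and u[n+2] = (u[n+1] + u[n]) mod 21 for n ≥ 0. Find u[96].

9

Listing terms: u[0] = 9; u[1] = 9; u[2] = 18; u[3] = 6; u[4] = 3; u[5] = 9; u[6] = 12; u[7] = 0; u[8] = 12; u[9] = 12; u[10] = 3; u[11] = 15; u[12] = 18; u[13] = 12; u[14] = 9; u[15] = 0; u[16] = 9; u[17] = 9.
Since (u[16], u[17]) = (u[0], u[1]) = (9, 9) (two consecutive terms determine the rest), the sequence is periodic with period 16.
So u[96] = u[0 + ((96-0) mod 16)] = u[0] = 9.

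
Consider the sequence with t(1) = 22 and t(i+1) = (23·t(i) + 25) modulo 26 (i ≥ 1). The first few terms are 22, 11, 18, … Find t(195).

18

Listing terms: t(1) = 22; t(2) = 11; t(3) = 18; t(4) = 23; t(5) = 8; t(6) = 1; t(7) = 22.
Since t(7) = t(1) = 22, the sequence is periodic with period 6.
So t(195) = t(1 + ((195-1) mod 6)) = t(3) = 18.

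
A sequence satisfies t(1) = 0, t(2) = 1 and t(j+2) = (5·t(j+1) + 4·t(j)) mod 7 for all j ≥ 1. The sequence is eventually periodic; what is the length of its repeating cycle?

We have t(1) = 0; t(2) = 1; t(3) = 5; t(4) = 1; t(5) = 4; t(6) = 3; t(7) = 3; t(8) = 6; t(9) = 0; t(10) = 3; t(11) = 1; t(12) = 3; t(13) = 5; t(14) = 2; t(15) = 2; t(16) = 4; t(17) = 0; t(18) = 2; t(19) = 3; t(20) = 2; t(21) = 1; t(22) = 6; t(23) = 6; t(24) = 5; t(25) = 0; t(26) = 6; t(27) = 2; t(28) = 6; t(29) = 3; t(30) = 4; t(31) = 4; t(32) = 1; t(33) = 0; t(34) = 4; t(35) = 6; t(36) = 4; t(37) = 2; t(38) = 5; t(39) = 5; t(40) = 3; t(41) = 0; t(42) = 5; t(43) = 4; t(44) = 5; t(45) = 6; t(46) = 1; t(47) = 1; t(48) = 2; t(49) = 0; t(50) = 1.
Since (t(49), t(50)) = (t(1), t(2)) = (0, 1) (two consecutive terms determine the rest), the sequence is periodic with period 48.

48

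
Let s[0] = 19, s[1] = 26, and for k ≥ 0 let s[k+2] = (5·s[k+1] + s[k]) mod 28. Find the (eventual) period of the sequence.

We have s[0] = 19, s[1] = 26, s[2] = 9, s[3] = 15, s[4] = 0, s[5] = 15, s[6] = 19, s[7] = 26.
Since (s[6], s[7]) = (s[0], s[1]) = (19, 26) (two consecutive terms determine the rest), the sequence is periodic with period 6.

6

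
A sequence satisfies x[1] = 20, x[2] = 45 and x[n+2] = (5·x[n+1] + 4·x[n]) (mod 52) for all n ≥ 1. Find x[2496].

5

We have x[1] = 20; x[2] = 45; x[3] = 45; x[4] = 41; x[5] = 21; x[6] = 9; x[7] = 25; x[8] = 5; x[9] = 21; x[10] = 21; x[11] = 33; x[12] = 41; x[13] = 25; x[14] = 29; x[15] = 37; x[16] = 41; x[17] = 41; x[18] = 5; x[19] = 33; x[20] = 29; x[21] = 17; x[22] = 45; x[23] = 33; x[24] = 33; x[25] = 37; x[26] = 5; x[27] = 17; x[28] = 1; x[29] = 21; x[30] = 5; x[31] = 5; x[32] = 45; x[33] = 37; x[34] = 1; x[35] = 49; x[36] = 41; x[37] = 37; x[38] = 37; x[39] = 21; x[40] = 45; x[41] = 49; x[42] = 9; x[43] = 33; x[44] = 45; x[45] = 45.
Since (x[44], x[45]) = (x[2], x[3]) = (45, 45) (two consecutive terms determine the rest), the sequence is eventually periodic: after a pre-period of length 1 it cycles with period 42.
For n ≥ 2, x[n] depends only on (n - 2) mod 42. (2496 - 2) mod 42 = 16, so x[2496] = x[18] = 5.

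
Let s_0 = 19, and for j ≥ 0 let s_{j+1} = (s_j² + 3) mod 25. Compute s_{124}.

Computing terms: s_0 = 19, s_1 = 14, s_2 = 24, s_3 = 4, s_4 = 19.
Since s_4 = s_0 = 19, the sequence is periodic with period 4.
So s_{124} = s_{0 + ((124-0) mod 4)} = s_0 = 19.

19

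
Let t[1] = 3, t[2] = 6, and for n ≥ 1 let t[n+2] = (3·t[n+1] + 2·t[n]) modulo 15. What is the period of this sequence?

We have t[1] = 3,  t[2] = 6,  t[3] = 9,  t[4] = 9,  t[5] = 0,  t[6] = 3,  t[7] = 9,  t[8] = 3,  t[9] = 12,  t[10] = 12,  t[11] = 0,  t[12] = 9,  t[13] = 12,  t[14] = 9,  t[15] = 6,  t[16] = 6,  t[17] = 0,  t[18] = 12,  t[19] = 6,  t[20] = 12,  t[21] = 3,  t[22] = 3,  t[23] = 0,  t[24] = 6,  t[25] = 3,  t[26] = 6.
The sequence repeats with period 24.

24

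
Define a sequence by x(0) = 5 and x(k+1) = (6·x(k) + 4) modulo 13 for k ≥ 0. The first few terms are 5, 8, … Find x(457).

8

Computing terms: x(0) = 5, x(1) = 8, x(2) = 0, x(3) = 4, x(4) = 2, x(5) = 3, x(6) = 9, x(7) = 6, x(8) = 1, x(9) = 10, x(10) = 12, x(11) = 11, x(12) = 5.
Since x(12) = x(0) = 5, the sequence is periodic with period 12.
(457 - 0) mod 12 = 1, so x(457) = x(1) = 8.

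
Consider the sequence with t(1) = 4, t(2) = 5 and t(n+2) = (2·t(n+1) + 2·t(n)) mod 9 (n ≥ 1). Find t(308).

Listing terms: t(1) = 4; t(2) = 5; t(3) = 0; t(4) = 1; t(5) = 2; t(6) = 6; t(7) = 7; t(8) = 8; t(9) = 3; t(10) = 4; t(11) = 5.
Since (t(10), t(11)) = (t(1), t(2)) = (4, 5) (two consecutive terms determine the rest), the sequence is periodic with period 9.
(308 - 1) mod 9 = 1, so t(308) = t(2) = 5.

5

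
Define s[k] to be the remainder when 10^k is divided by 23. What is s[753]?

19

Computing terms: s[1] = 10; s[2] = 8; s[3] = 11; s[4] = 18; s[5] = 19; s[6] = 6; s[7] = 14; s[8] = 2; s[9] = 20; s[10] = 16; s[11] = 22; s[12] = 13; s[13] = 15; s[14] = 12; s[15] = 5; s[16] = 4; s[17] = 17; s[18] = 9; s[19] = 21; s[20] = 3; s[21] = 7; s[22] = 1; s[23] = 10.
Since s[23] = s[1] = 10, the sequence is periodic with period 22.
So s[753] = s[1 + ((753-1) mod 22)] = s[5] = 19.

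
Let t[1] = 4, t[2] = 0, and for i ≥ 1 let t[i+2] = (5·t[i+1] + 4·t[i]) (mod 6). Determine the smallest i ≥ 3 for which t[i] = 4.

We have t[1] = 4; t[2] = 0; t[3] = 4; t[4] = 2; t[5] = 2; t[6] = 0; t[7] = 2; t[8] = 4; t[9] = 4; t[10] = 0.
The sequence repeats with period 8.
The value 4 first appears (with i ≥ 3) at t[3].

3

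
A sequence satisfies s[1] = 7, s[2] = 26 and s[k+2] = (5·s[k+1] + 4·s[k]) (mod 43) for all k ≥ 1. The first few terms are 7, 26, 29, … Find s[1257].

34

Computing terms: s[1] = 7, s[2] = 26, s[3] = 29, s[4] = 34, s[5] = 28, s[6] = 18, s[7] = 30, s[8] = 7, s[9] = 26.
The sequence repeats with period 7.
So s[1257] = s[1 + ((1257-1) mod 7)] = s[4] = 34.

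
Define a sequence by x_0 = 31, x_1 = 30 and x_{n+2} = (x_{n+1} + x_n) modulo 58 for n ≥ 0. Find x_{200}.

Computing terms: x_0 = 31; x_1 = 30; x_2 = 3; x_3 = 33; x_4 = 36; x_5 = 11; x_6 = 47; x_7 = 0; x_8 = 47; x_9 = 47; x_{10} = 36; x_{11} = 25; x_{12} = 3; x_{13} = 28; x_{14} = 31; x_{15} = 1; x_{16} = 32; x_{17} = 33; x_{18} = 7; x_{19} = 40; x_{20} = 47; x_{21} = 29; x_{22} = 18; x_{23} = 47; x_{24} = 7; x_{25} = 54; x_{26} = 3; x_{27} = 57; x_{28} = 2; x_{29} = 1; x_{30} = 3; x_{31} = 4; x_{32} = 7; x_{33} = 11; x_{34} = 18; x_{35} = 29; x_{36} = 47; x_{37} = 18; x_{38} = 7; x_{39} = 25; x_{40} = 32; x_{41} = 57; x_{42} = 31; x_{43} = 30.
Since (x_{42}, x_{43}) = (x_0, x_1) = (31, 30) (two consecutive terms determine the rest), the sequence is periodic with period 42.
(200 - 0) mod 42 = 32, so x_{200} = x_{32} = 7.

7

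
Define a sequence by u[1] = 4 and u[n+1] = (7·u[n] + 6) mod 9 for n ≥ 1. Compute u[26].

7

Computing terms: u[1] = 4,  u[2] = 7,  u[3] = 1,  u[4] = 4.
Since u[4] = u[1] = 4, the sequence is periodic with period 3.
So u[26] = u[1 + ((26-1) mod 3)] = u[2] = 7.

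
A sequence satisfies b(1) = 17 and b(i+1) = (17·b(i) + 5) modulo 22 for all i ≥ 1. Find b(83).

Listing terms: b(1) = 17, b(2) = 8, b(3) = 9, b(4) = 4, b(5) = 7, b(6) = 14, b(7) = 1, b(8) = 0, b(9) = 5, b(10) = 2, b(11) = 17.
Since b(11) = b(1) = 17, the sequence is periodic with period 10.
So b(83) = b(1 + ((83-1) mod 10)) = b(3) = 9.

9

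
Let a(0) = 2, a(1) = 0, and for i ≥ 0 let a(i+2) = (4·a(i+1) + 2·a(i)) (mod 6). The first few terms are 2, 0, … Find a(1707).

Listing terms: a(0) = 2,  a(1) = 0,  a(2) = 4,  a(3) = 4,  a(4) = 0,  a(5) = 2,  a(6) = 2,  a(7) = 0.
Since (a(6), a(7)) = (a(0), a(1)) = (2, 0) (two consecutive terms determine the rest), the sequence is periodic with period 6.
(1707 - 0) mod 6 = 3, so a(1707) = a(3) = 4.

4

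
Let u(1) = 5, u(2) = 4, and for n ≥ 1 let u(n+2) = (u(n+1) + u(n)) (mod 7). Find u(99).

2

u(1) = 5; u(2) = 4; u(3) = 2; u(4) = 6; u(5) = 1; u(6) = 0; u(7) = 1; u(8) = 1; u(9) = 2; u(10) = 3; u(11) = 5; u(12) = 1; u(13) = 6; u(14) = 0; u(15) = 6; u(16) = 6; u(17) = 5; u(18) = 4.
Since (u(17), u(18)) = (u(1), u(2)) = (5, 4) (two consecutive terms determine the rest), the sequence is periodic with period 16.
So u(99) = u(1 + ((99-1) mod 16)) = u(3) = 2.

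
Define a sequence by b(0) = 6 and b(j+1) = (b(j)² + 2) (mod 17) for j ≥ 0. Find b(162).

Computing terms: b(0) = 6, b(1) = 4, b(2) = 1, b(3) = 3, b(4) = 11, b(5) = 4.
Since b(5) = b(1) = 4, the sequence is eventually periodic: after a pre-period of length 1 it cycles with period 4.
For j ≥ 1, b(j) depends only on (j - 1) mod 4. (162 - 1) mod 4 = 1, so b(162) = b(2) = 1.

1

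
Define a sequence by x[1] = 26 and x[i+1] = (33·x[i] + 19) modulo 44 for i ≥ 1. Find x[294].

41

x[1] = 26,  x[2] = 41,  x[3] = 8,  x[4] = 19,  x[5] = 30,  x[6] = 41.
Since x[6] = x[2] = 41, the sequence is eventually periodic: after a pre-period of length 1 it cycles with period 4.
For i ≥ 2, x[i] depends only on (i - 2) mod 4. (294 - 2) mod 4 = 0, so x[294] = x[2] = 41.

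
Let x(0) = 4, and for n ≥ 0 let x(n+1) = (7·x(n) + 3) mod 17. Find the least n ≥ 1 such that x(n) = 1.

x(0) = 4,  x(1) = 14,  x(2) = 16,  x(3) = 13,  x(4) = 9,  x(5) = 15,  x(6) = 6,  x(7) = 11,  x(8) = 12,  x(9) = 2,  x(10) = 0,  x(11) = 3,  x(12) = 7,  x(13) = 1,  x(14) = 10,  x(15) = 5,  x(16) = 4.
Since x(16) = x(0) = 4, the sequence is periodic with period 16.
The value 1 first appears (with n ≥ 1) at x(13).

13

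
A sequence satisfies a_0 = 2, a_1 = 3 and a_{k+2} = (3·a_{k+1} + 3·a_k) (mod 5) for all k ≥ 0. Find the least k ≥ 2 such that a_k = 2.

Listing terms: a_0 = 2, a_1 = 3, a_2 = 0, a_3 = 4, a_4 = 2, a_5 = 3.
Since (a_4, a_5) = (a_0, a_1) = (2, 3) (two consecutive terms determine the rest), the sequence is periodic with period 4.
The value 2 next appears (with k ≥ 2) at a_4.

4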